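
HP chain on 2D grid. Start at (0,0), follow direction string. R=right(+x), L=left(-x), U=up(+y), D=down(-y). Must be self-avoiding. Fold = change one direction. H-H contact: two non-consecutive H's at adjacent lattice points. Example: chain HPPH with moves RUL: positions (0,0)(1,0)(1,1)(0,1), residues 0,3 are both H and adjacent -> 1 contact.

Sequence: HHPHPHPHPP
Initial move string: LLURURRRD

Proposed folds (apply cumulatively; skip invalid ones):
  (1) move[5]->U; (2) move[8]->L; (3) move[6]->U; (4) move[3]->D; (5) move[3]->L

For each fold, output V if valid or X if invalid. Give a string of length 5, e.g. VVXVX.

Initial: LLURURRRD -> [(0, 0), (-1, 0), (-2, 0), (-2, 1), (-1, 1), (-1, 2), (0, 2), (1, 2), (2, 2), (2, 1)]
Fold 1: move[5]->U => LLURUURRD VALID
Fold 2: move[8]->L => LLURUURRL INVALID (collision), skipped
Fold 3: move[6]->U => LLURUUURD VALID
Fold 4: move[3]->D => LLUDUUURD INVALID (collision), skipped
Fold 5: move[3]->L => LLULUUURD VALID

Answer: VXVXV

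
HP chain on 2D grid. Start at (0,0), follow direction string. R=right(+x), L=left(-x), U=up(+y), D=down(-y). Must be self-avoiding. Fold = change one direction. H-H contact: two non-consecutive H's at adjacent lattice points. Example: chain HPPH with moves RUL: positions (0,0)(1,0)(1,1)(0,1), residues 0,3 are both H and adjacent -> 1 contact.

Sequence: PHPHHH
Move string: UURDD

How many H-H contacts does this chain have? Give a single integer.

Positions: [(0, 0), (0, 1), (0, 2), (1, 2), (1, 1), (1, 0)]
H-H contact: residue 1 @(0,1) - residue 4 @(1, 1)

Answer: 1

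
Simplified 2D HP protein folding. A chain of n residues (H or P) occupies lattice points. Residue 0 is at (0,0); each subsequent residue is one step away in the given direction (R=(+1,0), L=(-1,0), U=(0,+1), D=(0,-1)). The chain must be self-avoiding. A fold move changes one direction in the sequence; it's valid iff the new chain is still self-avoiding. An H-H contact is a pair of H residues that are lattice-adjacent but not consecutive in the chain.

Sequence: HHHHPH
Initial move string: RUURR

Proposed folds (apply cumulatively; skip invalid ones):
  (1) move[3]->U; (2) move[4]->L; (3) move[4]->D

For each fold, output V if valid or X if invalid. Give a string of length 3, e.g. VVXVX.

Initial: RUURR -> [(0, 0), (1, 0), (1, 1), (1, 2), (2, 2), (3, 2)]
Fold 1: move[3]->U => RUUUR VALID
Fold 2: move[4]->L => RUUUL VALID
Fold 3: move[4]->D => RUUUD INVALID (collision), skipped

Answer: VVX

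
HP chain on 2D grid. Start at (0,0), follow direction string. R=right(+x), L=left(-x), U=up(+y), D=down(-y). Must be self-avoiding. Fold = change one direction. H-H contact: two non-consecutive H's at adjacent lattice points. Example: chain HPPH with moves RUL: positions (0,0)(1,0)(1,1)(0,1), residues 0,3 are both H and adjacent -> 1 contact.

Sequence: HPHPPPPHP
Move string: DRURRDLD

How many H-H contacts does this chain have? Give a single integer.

Answer: 1

Derivation:
Positions: [(0, 0), (0, -1), (1, -1), (1, 0), (2, 0), (3, 0), (3, -1), (2, -1), (2, -2)]
H-H contact: residue 2 @(1,-1) - residue 7 @(2, -1)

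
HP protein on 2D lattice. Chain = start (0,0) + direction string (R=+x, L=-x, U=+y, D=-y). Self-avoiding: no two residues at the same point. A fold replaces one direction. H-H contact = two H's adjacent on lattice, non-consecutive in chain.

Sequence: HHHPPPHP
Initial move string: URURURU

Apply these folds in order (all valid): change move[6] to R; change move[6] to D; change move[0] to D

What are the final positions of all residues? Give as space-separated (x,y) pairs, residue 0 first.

Initial moves: URURURU
Fold: move[6]->R => URURURR (positions: [(0, 0), (0, 1), (1, 1), (1, 2), (2, 2), (2, 3), (3, 3), (4, 3)])
Fold: move[6]->D => URURURD (positions: [(0, 0), (0, 1), (1, 1), (1, 2), (2, 2), (2, 3), (3, 3), (3, 2)])
Fold: move[0]->D => DRURURD (positions: [(0, 0), (0, -1), (1, -1), (1, 0), (2, 0), (2, 1), (3, 1), (3, 0)])

Answer: (0,0) (0,-1) (1,-1) (1,0) (2,0) (2,1) (3,1) (3,0)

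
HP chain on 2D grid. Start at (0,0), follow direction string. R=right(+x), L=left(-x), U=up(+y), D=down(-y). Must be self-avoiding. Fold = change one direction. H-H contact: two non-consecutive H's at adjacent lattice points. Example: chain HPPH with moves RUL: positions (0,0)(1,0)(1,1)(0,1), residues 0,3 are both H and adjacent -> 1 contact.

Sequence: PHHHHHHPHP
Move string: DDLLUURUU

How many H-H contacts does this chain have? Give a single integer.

Positions: [(0, 0), (0, -1), (0, -2), (-1, -2), (-2, -2), (-2, -1), (-2, 0), (-1, 0), (-1, 1), (-1, 2)]
No H-H contacts found.

Answer: 0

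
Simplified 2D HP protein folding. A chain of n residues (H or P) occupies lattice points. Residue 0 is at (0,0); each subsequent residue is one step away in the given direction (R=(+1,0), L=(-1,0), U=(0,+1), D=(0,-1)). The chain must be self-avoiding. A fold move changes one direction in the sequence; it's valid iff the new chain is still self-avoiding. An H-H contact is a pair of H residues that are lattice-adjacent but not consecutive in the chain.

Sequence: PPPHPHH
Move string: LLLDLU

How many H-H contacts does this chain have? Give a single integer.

Answer: 1

Derivation:
Positions: [(0, 0), (-1, 0), (-2, 0), (-3, 0), (-3, -1), (-4, -1), (-4, 0)]
H-H contact: residue 3 @(-3,0) - residue 6 @(-4, 0)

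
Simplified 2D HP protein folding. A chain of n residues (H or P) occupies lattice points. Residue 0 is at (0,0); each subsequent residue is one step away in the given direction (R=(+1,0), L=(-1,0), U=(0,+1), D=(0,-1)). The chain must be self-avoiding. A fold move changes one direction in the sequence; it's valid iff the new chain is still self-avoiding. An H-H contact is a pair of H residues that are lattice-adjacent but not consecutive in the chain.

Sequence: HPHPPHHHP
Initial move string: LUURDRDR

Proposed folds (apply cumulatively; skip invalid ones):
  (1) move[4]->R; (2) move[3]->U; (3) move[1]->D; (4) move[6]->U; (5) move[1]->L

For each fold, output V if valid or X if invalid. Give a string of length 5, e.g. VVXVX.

Initial: LUURDRDR -> [(0, 0), (-1, 0), (-1, 1), (-1, 2), (0, 2), (0, 1), (1, 1), (1, 0), (2, 0)]
Fold 1: move[4]->R => LUURRRDR VALID
Fold 2: move[3]->U => LUUURRDR VALID
Fold 3: move[1]->D => LDUURRDR INVALID (collision), skipped
Fold 4: move[6]->U => LUUURRUR VALID
Fold 5: move[1]->L => LLUURRUR VALID

Answer: VVXVV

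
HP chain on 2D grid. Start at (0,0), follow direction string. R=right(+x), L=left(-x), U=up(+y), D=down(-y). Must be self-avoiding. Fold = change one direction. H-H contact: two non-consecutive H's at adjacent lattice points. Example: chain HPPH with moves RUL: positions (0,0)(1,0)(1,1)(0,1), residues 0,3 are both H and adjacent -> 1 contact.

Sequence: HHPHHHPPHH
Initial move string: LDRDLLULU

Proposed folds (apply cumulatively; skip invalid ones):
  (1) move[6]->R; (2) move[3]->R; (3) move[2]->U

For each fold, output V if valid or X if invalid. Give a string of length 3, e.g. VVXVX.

Initial: LDRDLLULU -> [(0, 0), (-1, 0), (-1, -1), (0, -1), (0, -2), (-1, -2), (-2, -2), (-2, -1), (-3, -1), (-3, 0)]
Fold 1: move[6]->R => LDRDLLRLU INVALID (collision), skipped
Fold 2: move[3]->R => LDRRLLULU INVALID (collision), skipped
Fold 3: move[2]->U => LDUDLLULU INVALID (collision), skipped

Answer: XXX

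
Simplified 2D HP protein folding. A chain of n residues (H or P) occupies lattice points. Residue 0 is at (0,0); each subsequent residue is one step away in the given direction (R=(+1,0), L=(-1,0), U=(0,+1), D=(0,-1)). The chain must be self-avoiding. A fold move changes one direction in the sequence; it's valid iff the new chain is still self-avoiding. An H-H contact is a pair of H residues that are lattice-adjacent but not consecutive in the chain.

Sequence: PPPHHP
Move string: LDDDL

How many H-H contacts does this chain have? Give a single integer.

Answer: 0

Derivation:
Positions: [(0, 0), (-1, 0), (-1, -1), (-1, -2), (-1, -3), (-2, -3)]
No H-H contacts found.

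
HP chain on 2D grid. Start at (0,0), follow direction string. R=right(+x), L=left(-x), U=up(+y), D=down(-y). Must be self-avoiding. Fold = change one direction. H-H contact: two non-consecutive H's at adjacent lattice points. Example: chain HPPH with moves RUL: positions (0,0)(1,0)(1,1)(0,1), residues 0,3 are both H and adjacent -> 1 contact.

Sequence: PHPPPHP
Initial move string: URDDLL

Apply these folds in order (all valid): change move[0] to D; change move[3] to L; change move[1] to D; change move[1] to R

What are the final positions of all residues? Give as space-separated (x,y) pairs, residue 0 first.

Initial moves: URDDLL
Fold: move[0]->D => DRDDLL (positions: [(0, 0), (0, -1), (1, -1), (1, -2), (1, -3), (0, -3), (-1, -3)])
Fold: move[3]->L => DRDLLL (positions: [(0, 0), (0, -1), (1, -1), (1, -2), (0, -2), (-1, -2), (-2, -2)])
Fold: move[1]->D => DDDLLL (positions: [(0, 0), (0, -1), (0, -2), (0, -3), (-1, -3), (-2, -3), (-3, -3)])
Fold: move[1]->R => DRDLLL (positions: [(0, 0), (0, -1), (1, -1), (1, -2), (0, -2), (-1, -2), (-2, -2)])

Answer: (0,0) (0,-1) (1,-1) (1,-2) (0,-2) (-1,-2) (-2,-2)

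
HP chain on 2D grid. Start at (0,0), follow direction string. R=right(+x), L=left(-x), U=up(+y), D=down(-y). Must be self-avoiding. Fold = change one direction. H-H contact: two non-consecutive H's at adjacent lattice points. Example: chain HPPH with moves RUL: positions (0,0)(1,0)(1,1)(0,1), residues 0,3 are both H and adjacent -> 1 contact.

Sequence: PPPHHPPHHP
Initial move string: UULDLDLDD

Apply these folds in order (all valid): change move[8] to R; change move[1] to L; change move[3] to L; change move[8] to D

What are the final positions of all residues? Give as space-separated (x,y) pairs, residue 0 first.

Answer: (0,0) (0,1) (-1,1) (-2,1) (-3,1) (-4,1) (-4,0) (-5,0) (-5,-1) (-5,-2)

Derivation:
Initial moves: UULDLDLDD
Fold: move[8]->R => UULDLDLDR (positions: [(0, 0), (0, 1), (0, 2), (-1, 2), (-1, 1), (-2, 1), (-2, 0), (-3, 0), (-3, -1), (-2, -1)])
Fold: move[1]->L => ULLDLDLDR (positions: [(0, 0), (0, 1), (-1, 1), (-2, 1), (-2, 0), (-3, 0), (-3, -1), (-4, -1), (-4, -2), (-3, -2)])
Fold: move[3]->L => ULLLLDLDR (positions: [(0, 0), (0, 1), (-1, 1), (-2, 1), (-3, 1), (-4, 1), (-4, 0), (-5, 0), (-5, -1), (-4, -1)])
Fold: move[8]->D => ULLLLDLDD (positions: [(0, 0), (0, 1), (-1, 1), (-2, 1), (-3, 1), (-4, 1), (-4, 0), (-5, 0), (-5, -1), (-5, -2)])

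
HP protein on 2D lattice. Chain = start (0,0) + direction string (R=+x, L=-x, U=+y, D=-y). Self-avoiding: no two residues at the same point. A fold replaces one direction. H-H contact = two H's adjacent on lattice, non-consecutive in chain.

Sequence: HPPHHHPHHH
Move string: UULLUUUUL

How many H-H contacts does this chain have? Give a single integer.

Answer: 0

Derivation:
Positions: [(0, 0), (0, 1), (0, 2), (-1, 2), (-2, 2), (-2, 3), (-2, 4), (-2, 5), (-2, 6), (-3, 6)]
No H-H contacts found.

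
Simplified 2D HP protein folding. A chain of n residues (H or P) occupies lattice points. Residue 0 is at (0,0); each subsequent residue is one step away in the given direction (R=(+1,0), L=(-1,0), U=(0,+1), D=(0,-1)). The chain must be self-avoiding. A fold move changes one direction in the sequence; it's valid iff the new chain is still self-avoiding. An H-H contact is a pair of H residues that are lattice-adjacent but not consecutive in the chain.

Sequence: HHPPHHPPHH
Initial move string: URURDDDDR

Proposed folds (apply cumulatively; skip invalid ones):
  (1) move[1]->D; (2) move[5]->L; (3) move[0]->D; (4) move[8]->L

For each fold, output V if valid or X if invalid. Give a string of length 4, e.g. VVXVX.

Initial: URURDDDDR -> [(0, 0), (0, 1), (1, 1), (1, 2), (2, 2), (2, 1), (2, 0), (2, -1), (2, -2), (3, -2)]
Fold 1: move[1]->D => UDURDDDDR INVALID (collision), skipped
Fold 2: move[5]->L => URURDLDDR INVALID (collision), skipped
Fold 3: move[0]->D => DRURDDDDR VALID
Fold 4: move[8]->L => DRURDDDDL VALID

Answer: XXVV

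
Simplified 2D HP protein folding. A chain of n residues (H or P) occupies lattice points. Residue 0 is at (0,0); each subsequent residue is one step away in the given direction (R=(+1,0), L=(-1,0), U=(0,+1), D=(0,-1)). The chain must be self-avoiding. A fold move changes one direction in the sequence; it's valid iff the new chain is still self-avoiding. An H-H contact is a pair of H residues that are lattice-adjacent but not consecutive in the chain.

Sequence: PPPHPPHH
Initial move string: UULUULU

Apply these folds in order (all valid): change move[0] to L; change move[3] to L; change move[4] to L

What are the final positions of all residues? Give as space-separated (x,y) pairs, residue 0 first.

Initial moves: UULUULU
Fold: move[0]->L => LULUULU (positions: [(0, 0), (-1, 0), (-1, 1), (-2, 1), (-2, 2), (-2, 3), (-3, 3), (-3, 4)])
Fold: move[3]->L => LULLULU (positions: [(0, 0), (-1, 0), (-1, 1), (-2, 1), (-3, 1), (-3, 2), (-4, 2), (-4, 3)])
Fold: move[4]->L => LULLLLU (positions: [(0, 0), (-1, 0), (-1, 1), (-2, 1), (-3, 1), (-4, 1), (-5, 1), (-5, 2)])

Answer: (0,0) (-1,0) (-1,1) (-2,1) (-3,1) (-4,1) (-5,1) (-5,2)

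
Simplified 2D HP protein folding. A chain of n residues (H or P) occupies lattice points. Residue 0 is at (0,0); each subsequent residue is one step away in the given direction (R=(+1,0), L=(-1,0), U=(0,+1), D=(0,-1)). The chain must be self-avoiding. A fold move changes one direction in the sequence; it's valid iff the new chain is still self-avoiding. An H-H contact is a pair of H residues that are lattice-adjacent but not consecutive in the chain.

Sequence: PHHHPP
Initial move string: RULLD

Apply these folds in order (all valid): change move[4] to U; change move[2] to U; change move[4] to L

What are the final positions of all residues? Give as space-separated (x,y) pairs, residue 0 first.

Answer: (0,0) (1,0) (1,1) (1,2) (0,2) (-1,2)

Derivation:
Initial moves: RULLD
Fold: move[4]->U => RULLU (positions: [(0, 0), (1, 0), (1, 1), (0, 1), (-1, 1), (-1, 2)])
Fold: move[2]->U => RUULU (positions: [(0, 0), (1, 0), (1, 1), (1, 2), (0, 2), (0, 3)])
Fold: move[4]->L => RUULL (positions: [(0, 0), (1, 0), (1, 1), (1, 2), (0, 2), (-1, 2)])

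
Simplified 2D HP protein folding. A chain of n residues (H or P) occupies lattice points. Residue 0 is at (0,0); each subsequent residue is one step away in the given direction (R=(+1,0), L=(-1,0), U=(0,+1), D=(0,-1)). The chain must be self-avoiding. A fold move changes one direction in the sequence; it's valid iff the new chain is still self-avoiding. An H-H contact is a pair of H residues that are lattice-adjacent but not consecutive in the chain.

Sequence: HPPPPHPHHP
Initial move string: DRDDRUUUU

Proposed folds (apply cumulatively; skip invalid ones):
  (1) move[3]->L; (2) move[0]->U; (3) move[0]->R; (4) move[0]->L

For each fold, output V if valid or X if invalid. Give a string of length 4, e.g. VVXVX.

Initial: DRDDRUUUU -> [(0, 0), (0, -1), (1, -1), (1, -2), (1, -3), (2, -3), (2, -2), (2, -1), (2, 0), (2, 1)]
Fold 1: move[3]->L => DRDLRUUUU INVALID (collision), skipped
Fold 2: move[0]->U => URDDRUUUU VALID
Fold 3: move[0]->R => RRDDRUUUU VALID
Fold 4: move[0]->L => LRDDRUUUU INVALID (collision), skipped

Answer: XVVX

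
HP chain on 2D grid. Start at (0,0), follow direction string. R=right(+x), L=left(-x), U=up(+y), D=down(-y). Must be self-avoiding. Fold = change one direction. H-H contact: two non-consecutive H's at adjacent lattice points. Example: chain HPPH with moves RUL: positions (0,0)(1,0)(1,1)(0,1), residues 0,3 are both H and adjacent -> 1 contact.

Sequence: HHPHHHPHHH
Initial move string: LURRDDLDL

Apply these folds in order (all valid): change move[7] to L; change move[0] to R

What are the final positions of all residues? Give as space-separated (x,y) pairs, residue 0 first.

Initial moves: LURRDDLDL
Fold: move[7]->L => LURRDDLLL (positions: [(0, 0), (-1, 0), (-1, 1), (0, 1), (1, 1), (1, 0), (1, -1), (0, -1), (-1, -1), (-2, -1)])
Fold: move[0]->R => RURRDDLLL (positions: [(0, 0), (1, 0), (1, 1), (2, 1), (3, 1), (3, 0), (3, -1), (2, -1), (1, -1), (0, -1)])

Answer: (0,0) (1,0) (1,1) (2,1) (3,1) (3,0) (3,-1) (2,-1) (1,-1) (0,-1)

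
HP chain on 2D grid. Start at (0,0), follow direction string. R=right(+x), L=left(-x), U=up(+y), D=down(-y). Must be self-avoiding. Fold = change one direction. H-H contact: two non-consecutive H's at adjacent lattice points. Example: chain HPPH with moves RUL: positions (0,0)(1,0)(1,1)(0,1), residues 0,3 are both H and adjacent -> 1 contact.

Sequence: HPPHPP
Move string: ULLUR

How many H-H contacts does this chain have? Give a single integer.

Positions: [(0, 0), (0, 1), (-1, 1), (-2, 1), (-2, 2), (-1, 2)]
No H-H contacts found.

Answer: 0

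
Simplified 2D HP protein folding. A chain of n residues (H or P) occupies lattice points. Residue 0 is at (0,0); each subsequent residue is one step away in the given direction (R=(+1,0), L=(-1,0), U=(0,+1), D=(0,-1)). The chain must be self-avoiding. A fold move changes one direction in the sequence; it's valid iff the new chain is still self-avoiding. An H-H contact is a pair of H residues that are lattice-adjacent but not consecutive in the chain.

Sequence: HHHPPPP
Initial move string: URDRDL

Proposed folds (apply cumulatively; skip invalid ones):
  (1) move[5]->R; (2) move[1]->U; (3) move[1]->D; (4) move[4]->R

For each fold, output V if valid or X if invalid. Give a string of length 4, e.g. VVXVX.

Initial: URDRDL -> [(0, 0), (0, 1), (1, 1), (1, 0), (2, 0), (2, -1), (1, -1)]
Fold 1: move[5]->R => URDRDR VALID
Fold 2: move[1]->U => UUDRDR INVALID (collision), skipped
Fold 3: move[1]->D => UDDRDR INVALID (collision), skipped
Fold 4: move[4]->R => URDRRR VALID

Answer: VXXV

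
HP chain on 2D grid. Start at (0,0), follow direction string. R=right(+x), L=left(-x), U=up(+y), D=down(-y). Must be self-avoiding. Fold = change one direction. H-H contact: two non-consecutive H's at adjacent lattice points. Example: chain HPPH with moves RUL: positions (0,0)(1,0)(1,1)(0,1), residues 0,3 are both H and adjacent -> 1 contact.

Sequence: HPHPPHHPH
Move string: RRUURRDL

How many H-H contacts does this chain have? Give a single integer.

Answer: 1

Derivation:
Positions: [(0, 0), (1, 0), (2, 0), (2, 1), (2, 2), (3, 2), (4, 2), (4, 1), (3, 1)]
H-H contact: residue 5 @(3,2) - residue 8 @(3, 1)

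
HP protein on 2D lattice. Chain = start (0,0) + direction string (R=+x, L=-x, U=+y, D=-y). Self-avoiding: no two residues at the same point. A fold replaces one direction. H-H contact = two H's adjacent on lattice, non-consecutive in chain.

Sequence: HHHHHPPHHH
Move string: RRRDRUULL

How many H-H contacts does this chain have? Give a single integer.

Positions: [(0, 0), (1, 0), (2, 0), (3, 0), (3, -1), (4, -1), (4, 0), (4, 1), (3, 1), (2, 1)]
H-H contact: residue 2 @(2,0) - residue 9 @(2, 1)
H-H contact: residue 3 @(3,0) - residue 8 @(3, 1)

Answer: 2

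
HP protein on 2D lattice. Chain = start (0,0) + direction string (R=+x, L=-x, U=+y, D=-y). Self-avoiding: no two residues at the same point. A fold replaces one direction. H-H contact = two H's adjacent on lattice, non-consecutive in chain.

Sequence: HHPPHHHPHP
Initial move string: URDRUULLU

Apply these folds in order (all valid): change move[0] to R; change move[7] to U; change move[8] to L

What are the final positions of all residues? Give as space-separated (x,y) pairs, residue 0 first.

Initial moves: URDRUULLU
Fold: move[0]->R => RRDRUULLU (positions: [(0, 0), (1, 0), (2, 0), (2, -1), (3, -1), (3, 0), (3, 1), (2, 1), (1, 1), (1, 2)])
Fold: move[7]->U => RRDRUULUU (positions: [(0, 0), (1, 0), (2, 0), (2, -1), (3, -1), (3, 0), (3, 1), (2, 1), (2, 2), (2, 3)])
Fold: move[8]->L => RRDRUULUL (positions: [(0, 0), (1, 0), (2, 0), (2, -1), (3, -1), (3, 0), (3, 1), (2, 1), (2, 2), (1, 2)])

Answer: (0,0) (1,0) (2,0) (2,-1) (3,-1) (3,0) (3,1) (2,1) (2,2) (1,2)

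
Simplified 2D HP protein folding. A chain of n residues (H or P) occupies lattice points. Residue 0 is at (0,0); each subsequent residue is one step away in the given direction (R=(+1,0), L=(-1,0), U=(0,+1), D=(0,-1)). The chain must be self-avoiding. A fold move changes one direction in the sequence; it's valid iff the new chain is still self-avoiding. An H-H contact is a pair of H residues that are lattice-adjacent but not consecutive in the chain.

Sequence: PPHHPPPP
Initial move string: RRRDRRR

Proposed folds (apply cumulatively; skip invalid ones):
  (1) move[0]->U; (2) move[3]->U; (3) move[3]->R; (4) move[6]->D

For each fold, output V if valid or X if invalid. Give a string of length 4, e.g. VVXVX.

Answer: VVVV

Derivation:
Initial: RRRDRRR -> [(0, 0), (1, 0), (2, 0), (3, 0), (3, -1), (4, -1), (5, -1), (6, -1)]
Fold 1: move[0]->U => URRDRRR VALID
Fold 2: move[3]->U => URRURRR VALID
Fold 3: move[3]->R => URRRRRR VALID
Fold 4: move[6]->D => URRRRRD VALID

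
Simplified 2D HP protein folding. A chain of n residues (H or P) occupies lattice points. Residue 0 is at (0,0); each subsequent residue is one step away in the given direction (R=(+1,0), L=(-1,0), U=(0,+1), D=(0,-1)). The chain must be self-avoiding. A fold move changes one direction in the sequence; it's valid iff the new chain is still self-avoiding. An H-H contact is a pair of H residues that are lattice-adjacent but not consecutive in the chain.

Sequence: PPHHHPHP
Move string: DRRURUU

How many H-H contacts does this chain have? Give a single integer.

Positions: [(0, 0), (0, -1), (1, -1), (2, -1), (2, 0), (3, 0), (3, 1), (3, 2)]
No H-H contacts found.

Answer: 0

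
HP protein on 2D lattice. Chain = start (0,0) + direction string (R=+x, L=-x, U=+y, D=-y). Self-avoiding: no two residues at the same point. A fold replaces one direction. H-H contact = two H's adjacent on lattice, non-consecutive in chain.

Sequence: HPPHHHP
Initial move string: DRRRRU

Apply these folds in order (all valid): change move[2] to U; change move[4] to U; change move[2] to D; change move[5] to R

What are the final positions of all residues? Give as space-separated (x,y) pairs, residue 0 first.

Answer: (0,0) (0,-1) (1,-1) (1,-2) (2,-2) (2,-1) (3,-1)

Derivation:
Initial moves: DRRRRU
Fold: move[2]->U => DRURRU (positions: [(0, 0), (0, -1), (1, -1), (1, 0), (2, 0), (3, 0), (3, 1)])
Fold: move[4]->U => DRURUU (positions: [(0, 0), (0, -1), (1, -1), (1, 0), (2, 0), (2, 1), (2, 2)])
Fold: move[2]->D => DRDRUU (positions: [(0, 0), (0, -1), (1, -1), (1, -2), (2, -2), (2, -1), (2, 0)])
Fold: move[5]->R => DRDRUR (positions: [(0, 0), (0, -1), (1, -1), (1, -2), (2, -2), (2, -1), (3, -1)])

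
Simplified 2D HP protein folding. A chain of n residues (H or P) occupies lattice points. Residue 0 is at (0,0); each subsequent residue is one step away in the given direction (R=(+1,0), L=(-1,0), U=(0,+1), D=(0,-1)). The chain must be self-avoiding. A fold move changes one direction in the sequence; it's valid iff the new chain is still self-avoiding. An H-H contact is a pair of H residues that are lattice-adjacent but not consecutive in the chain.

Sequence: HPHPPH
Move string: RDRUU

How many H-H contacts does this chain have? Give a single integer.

Answer: 0

Derivation:
Positions: [(0, 0), (1, 0), (1, -1), (2, -1), (2, 0), (2, 1)]
No H-H contacts found.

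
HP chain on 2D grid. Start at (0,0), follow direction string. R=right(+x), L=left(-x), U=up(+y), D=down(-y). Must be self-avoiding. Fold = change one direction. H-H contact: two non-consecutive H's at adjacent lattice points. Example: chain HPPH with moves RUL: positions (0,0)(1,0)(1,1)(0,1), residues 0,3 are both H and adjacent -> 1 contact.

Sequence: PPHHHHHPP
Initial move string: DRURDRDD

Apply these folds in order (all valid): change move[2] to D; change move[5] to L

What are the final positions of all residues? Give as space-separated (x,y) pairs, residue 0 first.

Answer: (0,0) (0,-1) (1,-1) (1,-2) (2,-2) (2,-3) (1,-3) (1,-4) (1,-5)

Derivation:
Initial moves: DRURDRDD
Fold: move[2]->D => DRDRDRDD (positions: [(0, 0), (0, -1), (1, -1), (1, -2), (2, -2), (2, -3), (3, -3), (3, -4), (3, -5)])
Fold: move[5]->L => DRDRDLDD (positions: [(0, 0), (0, -1), (1, -1), (1, -2), (2, -2), (2, -3), (1, -3), (1, -4), (1, -5)])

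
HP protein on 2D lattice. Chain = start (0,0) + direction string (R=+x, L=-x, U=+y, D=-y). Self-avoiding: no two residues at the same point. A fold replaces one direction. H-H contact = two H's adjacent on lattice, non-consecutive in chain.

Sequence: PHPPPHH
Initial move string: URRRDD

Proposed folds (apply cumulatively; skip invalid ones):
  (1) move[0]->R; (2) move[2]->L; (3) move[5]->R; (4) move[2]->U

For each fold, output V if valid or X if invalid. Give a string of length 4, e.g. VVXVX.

Answer: VXVV

Derivation:
Initial: URRRDD -> [(0, 0), (0, 1), (1, 1), (2, 1), (3, 1), (3, 0), (3, -1)]
Fold 1: move[0]->R => RRRRDD VALID
Fold 2: move[2]->L => RRLRDD INVALID (collision), skipped
Fold 3: move[5]->R => RRRRDR VALID
Fold 4: move[2]->U => RRURDR VALID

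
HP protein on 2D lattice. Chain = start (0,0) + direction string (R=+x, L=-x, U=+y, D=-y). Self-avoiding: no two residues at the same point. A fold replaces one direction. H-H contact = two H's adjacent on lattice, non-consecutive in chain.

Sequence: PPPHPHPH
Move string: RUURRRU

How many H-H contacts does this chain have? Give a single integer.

Positions: [(0, 0), (1, 0), (1, 1), (1, 2), (2, 2), (3, 2), (4, 2), (4, 3)]
No H-H contacts found.

Answer: 0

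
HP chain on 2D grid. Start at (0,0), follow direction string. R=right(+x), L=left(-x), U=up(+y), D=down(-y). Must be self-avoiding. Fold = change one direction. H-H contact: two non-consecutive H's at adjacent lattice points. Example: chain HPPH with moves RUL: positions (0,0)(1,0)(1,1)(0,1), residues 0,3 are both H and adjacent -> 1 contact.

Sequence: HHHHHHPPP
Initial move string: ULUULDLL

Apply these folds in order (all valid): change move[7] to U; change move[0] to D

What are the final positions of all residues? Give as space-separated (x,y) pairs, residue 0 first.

Initial moves: ULUULDLL
Fold: move[7]->U => ULUULDLU (positions: [(0, 0), (0, 1), (-1, 1), (-1, 2), (-1, 3), (-2, 3), (-2, 2), (-3, 2), (-3, 3)])
Fold: move[0]->D => DLUULDLU (positions: [(0, 0), (0, -1), (-1, -1), (-1, 0), (-1, 1), (-2, 1), (-2, 0), (-3, 0), (-3, 1)])

Answer: (0,0) (0,-1) (-1,-1) (-1,0) (-1,1) (-2,1) (-2,0) (-3,0) (-3,1)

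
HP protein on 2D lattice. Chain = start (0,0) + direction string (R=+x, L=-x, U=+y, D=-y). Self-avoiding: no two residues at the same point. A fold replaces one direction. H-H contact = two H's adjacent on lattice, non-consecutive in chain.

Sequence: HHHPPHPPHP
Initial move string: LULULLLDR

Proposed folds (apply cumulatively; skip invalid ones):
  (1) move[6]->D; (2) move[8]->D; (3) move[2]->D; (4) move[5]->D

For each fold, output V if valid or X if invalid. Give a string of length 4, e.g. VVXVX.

Initial: LULULLLDR -> [(0, 0), (-1, 0), (-1, 1), (-2, 1), (-2, 2), (-3, 2), (-4, 2), (-5, 2), (-5, 1), (-4, 1)]
Fold 1: move[6]->D => LULULLDDR VALID
Fold 2: move[8]->D => LULULLDDD VALID
Fold 3: move[2]->D => LUDULLDDD INVALID (collision), skipped
Fold 4: move[5]->D => LULULDDDD VALID

Answer: VVXV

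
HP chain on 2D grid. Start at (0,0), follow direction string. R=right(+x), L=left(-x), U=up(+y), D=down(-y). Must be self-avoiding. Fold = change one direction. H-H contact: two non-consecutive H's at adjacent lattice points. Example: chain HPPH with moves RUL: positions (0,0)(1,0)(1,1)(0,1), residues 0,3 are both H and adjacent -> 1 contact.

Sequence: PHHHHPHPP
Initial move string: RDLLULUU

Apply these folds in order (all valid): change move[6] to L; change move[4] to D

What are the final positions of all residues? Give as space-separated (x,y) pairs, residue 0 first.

Initial moves: RDLLULUU
Fold: move[6]->L => RDLLULLU (positions: [(0, 0), (1, 0), (1, -1), (0, -1), (-1, -1), (-1, 0), (-2, 0), (-3, 0), (-3, 1)])
Fold: move[4]->D => RDLLDLLU (positions: [(0, 0), (1, 0), (1, -1), (0, -1), (-1, -1), (-1, -2), (-2, -2), (-3, -2), (-3, -1)])

Answer: (0,0) (1,0) (1,-1) (0,-1) (-1,-1) (-1,-2) (-2,-2) (-3,-2) (-3,-1)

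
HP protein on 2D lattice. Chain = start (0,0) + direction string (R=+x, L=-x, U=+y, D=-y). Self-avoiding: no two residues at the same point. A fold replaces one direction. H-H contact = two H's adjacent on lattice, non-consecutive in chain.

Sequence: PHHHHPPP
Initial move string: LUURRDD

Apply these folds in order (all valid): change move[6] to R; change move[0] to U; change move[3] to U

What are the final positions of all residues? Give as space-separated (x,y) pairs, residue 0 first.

Initial moves: LUURRDD
Fold: move[6]->R => LUURRDR (positions: [(0, 0), (-1, 0), (-1, 1), (-1, 2), (0, 2), (1, 2), (1, 1), (2, 1)])
Fold: move[0]->U => UUURRDR (positions: [(0, 0), (0, 1), (0, 2), (0, 3), (1, 3), (2, 3), (2, 2), (3, 2)])
Fold: move[3]->U => UUUURDR (positions: [(0, 0), (0, 1), (0, 2), (0, 3), (0, 4), (1, 4), (1, 3), (2, 3)])

Answer: (0,0) (0,1) (0,2) (0,3) (0,4) (1,4) (1,3) (2,3)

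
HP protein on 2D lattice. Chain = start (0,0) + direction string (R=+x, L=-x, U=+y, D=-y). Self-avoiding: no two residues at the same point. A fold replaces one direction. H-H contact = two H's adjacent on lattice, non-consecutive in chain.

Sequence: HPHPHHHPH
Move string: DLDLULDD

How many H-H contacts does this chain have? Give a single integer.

Positions: [(0, 0), (0, -1), (-1, -1), (-1, -2), (-2, -2), (-2, -1), (-3, -1), (-3, -2), (-3, -3)]
H-H contact: residue 2 @(-1,-1) - residue 5 @(-2, -1)

Answer: 1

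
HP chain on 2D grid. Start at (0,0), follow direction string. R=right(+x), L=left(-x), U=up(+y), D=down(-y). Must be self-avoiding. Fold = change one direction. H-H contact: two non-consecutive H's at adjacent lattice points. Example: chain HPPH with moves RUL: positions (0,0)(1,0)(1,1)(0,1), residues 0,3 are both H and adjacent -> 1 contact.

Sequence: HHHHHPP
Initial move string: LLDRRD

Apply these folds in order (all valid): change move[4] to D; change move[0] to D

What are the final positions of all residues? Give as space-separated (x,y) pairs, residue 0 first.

Answer: (0,0) (0,-1) (-1,-1) (-1,-2) (0,-2) (0,-3) (0,-4)

Derivation:
Initial moves: LLDRRD
Fold: move[4]->D => LLDRDD (positions: [(0, 0), (-1, 0), (-2, 0), (-2, -1), (-1, -1), (-1, -2), (-1, -3)])
Fold: move[0]->D => DLDRDD (positions: [(0, 0), (0, -1), (-1, -1), (-1, -2), (0, -2), (0, -3), (0, -4)])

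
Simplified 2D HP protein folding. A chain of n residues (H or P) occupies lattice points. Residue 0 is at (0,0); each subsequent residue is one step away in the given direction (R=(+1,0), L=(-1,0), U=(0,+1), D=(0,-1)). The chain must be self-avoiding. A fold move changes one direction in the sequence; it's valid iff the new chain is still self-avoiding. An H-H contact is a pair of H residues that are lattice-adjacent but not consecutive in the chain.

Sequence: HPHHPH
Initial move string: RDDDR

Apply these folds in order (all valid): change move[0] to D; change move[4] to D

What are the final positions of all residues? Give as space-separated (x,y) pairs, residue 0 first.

Initial moves: RDDDR
Fold: move[0]->D => DDDDR (positions: [(0, 0), (0, -1), (0, -2), (0, -3), (0, -4), (1, -4)])
Fold: move[4]->D => DDDDD (positions: [(0, 0), (0, -1), (0, -2), (0, -3), (0, -4), (0, -5)])

Answer: (0,0) (0,-1) (0,-2) (0,-3) (0,-4) (0,-5)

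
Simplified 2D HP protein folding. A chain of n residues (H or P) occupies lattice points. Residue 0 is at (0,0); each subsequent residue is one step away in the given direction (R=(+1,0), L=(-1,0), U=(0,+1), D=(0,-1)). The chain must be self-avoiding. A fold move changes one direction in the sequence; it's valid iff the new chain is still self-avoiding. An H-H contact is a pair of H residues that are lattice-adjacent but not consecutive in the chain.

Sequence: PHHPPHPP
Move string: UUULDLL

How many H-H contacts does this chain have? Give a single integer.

Answer: 1

Derivation:
Positions: [(0, 0), (0, 1), (0, 2), (0, 3), (-1, 3), (-1, 2), (-2, 2), (-3, 2)]
H-H contact: residue 2 @(0,2) - residue 5 @(-1, 2)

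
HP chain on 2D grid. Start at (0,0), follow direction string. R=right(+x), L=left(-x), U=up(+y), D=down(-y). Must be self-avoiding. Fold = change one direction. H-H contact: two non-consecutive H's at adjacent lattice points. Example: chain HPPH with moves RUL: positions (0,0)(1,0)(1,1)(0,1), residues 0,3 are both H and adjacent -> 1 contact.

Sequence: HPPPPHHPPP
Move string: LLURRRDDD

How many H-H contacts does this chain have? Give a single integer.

Positions: [(0, 0), (-1, 0), (-2, 0), (-2, 1), (-1, 1), (0, 1), (1, 1), (1, 0), (1, -1), (1, -2)]
H-H contact: residue 0 @(0,0) - residue 5 @(0, 1)

Answer: 1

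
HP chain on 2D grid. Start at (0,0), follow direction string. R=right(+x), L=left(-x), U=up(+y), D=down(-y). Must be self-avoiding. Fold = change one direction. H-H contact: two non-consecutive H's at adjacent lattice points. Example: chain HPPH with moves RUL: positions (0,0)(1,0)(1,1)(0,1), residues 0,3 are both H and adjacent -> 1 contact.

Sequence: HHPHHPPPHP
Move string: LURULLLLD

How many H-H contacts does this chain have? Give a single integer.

Answer: 1

Derivation:
Positions: [(0, 0), (-1, 0), (-1, 1), (0, 1), (0, 2), (-1, 2), (-2, 2), (-3, 2), (-4, 2), (-4, 1)]
H-H contact: residue 0 @(0,0) - residue 3 @(0, 1)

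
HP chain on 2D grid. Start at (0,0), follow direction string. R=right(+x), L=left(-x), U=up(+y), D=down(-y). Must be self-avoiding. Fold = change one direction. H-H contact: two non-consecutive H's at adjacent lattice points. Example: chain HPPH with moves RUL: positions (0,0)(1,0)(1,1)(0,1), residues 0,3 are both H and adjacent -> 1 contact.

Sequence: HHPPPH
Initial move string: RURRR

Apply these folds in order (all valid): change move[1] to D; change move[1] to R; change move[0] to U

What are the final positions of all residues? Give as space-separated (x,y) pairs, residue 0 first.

Initial moves: RURRR
Fold: move[1]->D => RDRRR (positions: [(0, 0), (1, 0), (1, -1), (2, -1), (3, -1), (4, -1)])
Fold: move[1]->R => RRRRR (positions: [(0, 0), (1, 0), (2, 0), (3, 0), (4, 0), (5, 0)])
Fold: move[0]->U => URRRR (positions: [(0, 0), (0, 1), (1, 1), (2, 1), (3, 1), (4, 1)])

Answer: (0,0) (0,1) (1,1) (2,1) (3,1) (4,1)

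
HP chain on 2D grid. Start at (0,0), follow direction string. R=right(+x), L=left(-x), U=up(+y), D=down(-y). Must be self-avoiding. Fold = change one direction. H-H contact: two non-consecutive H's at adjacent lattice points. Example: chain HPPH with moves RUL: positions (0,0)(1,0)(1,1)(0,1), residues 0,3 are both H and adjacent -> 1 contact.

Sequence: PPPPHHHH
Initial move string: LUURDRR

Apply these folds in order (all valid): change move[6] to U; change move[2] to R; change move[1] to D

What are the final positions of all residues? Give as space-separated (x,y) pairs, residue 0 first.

Answer: (0,0) (-1,0) (-1,-1) (0,-1) (1,-1) (1,-2) (2,-2) (2,-1)

Derivation:
Initial moves: LUURDRR
Fold: move[6]->U => LUURDRU (positions: [(0, 0), (-1, 0), (-1, 1), (-1, 2), (0, 2), (0, 1), (1, 1), (1, 2)])
Fold: move[2]->R => LURRDRU (positions: [(0, 0), (-1, 0), (-1, 1), (0, 1), (1, 1), (1, 0), (2, 0), (2, 1)])
Fold: move[1]->D => LDRRDRU (positions: [(0, 0), (-1, 0), (-1, -1), (0, -1), (1, -1), (1, -2), (2, -2), (2, -1)])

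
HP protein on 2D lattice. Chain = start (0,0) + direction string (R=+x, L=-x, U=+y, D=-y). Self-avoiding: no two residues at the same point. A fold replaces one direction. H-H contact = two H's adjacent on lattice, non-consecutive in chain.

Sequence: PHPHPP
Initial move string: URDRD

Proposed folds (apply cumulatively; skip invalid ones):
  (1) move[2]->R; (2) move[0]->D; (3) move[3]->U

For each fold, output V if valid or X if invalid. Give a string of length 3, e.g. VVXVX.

Initial: URDRD -> [(0, 0), (0, 1), (1, 1), (1, 0), (2, 0), (2, -1)]
Fold 1: move[2]->R => URRRD VALID
Fold 2: move[0]->D => DRRRD VALID
Fold 3: move[3]->U => DRRUD INVALID (collision), skipped

Answer: VVX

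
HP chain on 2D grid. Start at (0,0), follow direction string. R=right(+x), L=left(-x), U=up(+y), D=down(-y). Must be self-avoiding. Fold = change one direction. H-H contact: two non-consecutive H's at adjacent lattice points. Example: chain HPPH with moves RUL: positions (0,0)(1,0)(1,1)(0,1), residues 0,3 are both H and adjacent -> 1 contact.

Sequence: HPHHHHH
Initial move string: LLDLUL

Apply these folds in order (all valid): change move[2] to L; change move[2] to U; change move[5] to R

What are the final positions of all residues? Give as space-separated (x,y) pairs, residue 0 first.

Answer: (0,0) (-1,0) (-2,0) (-2,1) (-3,1) (-3,2) (-2,2)

Derivation:
Initial moves: LLDLUL
Fold: move[2]->L => LLLLUL (positions: [(0, 0), (-1, 0), (-2, 0), (-3, 0), (-4, 0), (-4, 1), (-5, 1)])
Fold: move[2]->U => LLULUL (positions: [(0, 0), (-1, 0), (-2, 0), (-2, 1), (-3, 1), (-3, 2), (-4, 2)])
Fold: move[5]->R => LLULUR (positions: [(0, 0), (-1, 0), (-2, 0), (-2, 1), (-3, 1), (-3, 2), (-2, 2)])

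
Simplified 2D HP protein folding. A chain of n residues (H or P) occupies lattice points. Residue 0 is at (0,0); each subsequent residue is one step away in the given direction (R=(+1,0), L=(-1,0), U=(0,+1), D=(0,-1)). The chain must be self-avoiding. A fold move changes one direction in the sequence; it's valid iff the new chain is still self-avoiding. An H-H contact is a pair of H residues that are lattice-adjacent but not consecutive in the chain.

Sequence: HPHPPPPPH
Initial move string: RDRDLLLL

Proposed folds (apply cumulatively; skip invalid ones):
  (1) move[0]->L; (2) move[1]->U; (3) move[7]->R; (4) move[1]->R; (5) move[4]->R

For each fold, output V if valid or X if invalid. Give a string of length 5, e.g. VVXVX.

Answer: VXXXX

Derivation:
Initial: RDRDLLLL -> [(0, 0), (1, 0), (1, -1), (2, -1), (2, -2), (1, -2), (0, -2), (-1, -2), (-2, -2)]
Fold 1: move[0]->L => LDRDLLLL VALID
Fold 2: move[1]->U => LURDLLLL INVALID (collision), skipped
Fold 3: move[7]->R => LDRDLLLR INVALID (collision), skipped
Fold 4: move[1]->R => LRRDLLLL INVALID (collision), skipped
Fold 5: move[4]->R => LDRDRLLL INVALID (collision), skipped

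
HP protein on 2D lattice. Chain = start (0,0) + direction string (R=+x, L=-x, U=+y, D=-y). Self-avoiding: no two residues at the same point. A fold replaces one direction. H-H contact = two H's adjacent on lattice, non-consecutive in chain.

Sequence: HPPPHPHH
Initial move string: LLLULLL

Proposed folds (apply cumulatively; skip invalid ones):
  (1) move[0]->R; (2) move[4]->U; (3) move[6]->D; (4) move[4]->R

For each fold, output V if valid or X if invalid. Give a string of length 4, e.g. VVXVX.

Initial: LLLULLL -> [(0, 0), (-1, 0), (-2, 0), (-3, 0), (-3, 1), (-4, 1), (-5, 1), (-6, 1)]
Fold 1: move[0]->R => RLLULLL INVALID (collision), skipped
Fold 2: move[4]->U => LLLUULL VALID
Fold 3: move[6]->D => LLLUULD VALID
Fold 4: move[4]->R => LLLURLD INVALID (collision), skipped

Answer: XVVX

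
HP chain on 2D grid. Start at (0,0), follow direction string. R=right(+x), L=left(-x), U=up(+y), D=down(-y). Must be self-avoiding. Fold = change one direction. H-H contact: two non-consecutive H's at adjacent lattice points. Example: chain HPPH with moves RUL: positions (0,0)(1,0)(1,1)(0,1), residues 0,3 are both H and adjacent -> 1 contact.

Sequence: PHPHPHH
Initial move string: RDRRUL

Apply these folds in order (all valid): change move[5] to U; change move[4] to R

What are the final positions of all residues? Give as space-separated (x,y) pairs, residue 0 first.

Initial moves: RDRRUL
Fold: move[5]->U => RDRRUU (positions: [(0, 0), (1, 0), (1, -1), (2, -1), (3, -1), (3, 0), (3, 1)])
Fold: move[4]->R => RDRRRU (positions: [(0, 0), (1, 0), (1, -1), (2, -1), (3, -1), (4, -1), (4, 0)])

Answer: (0,0) (1,0) (1,-1) (2,-1) (3,-1) (4,-1) (4,0)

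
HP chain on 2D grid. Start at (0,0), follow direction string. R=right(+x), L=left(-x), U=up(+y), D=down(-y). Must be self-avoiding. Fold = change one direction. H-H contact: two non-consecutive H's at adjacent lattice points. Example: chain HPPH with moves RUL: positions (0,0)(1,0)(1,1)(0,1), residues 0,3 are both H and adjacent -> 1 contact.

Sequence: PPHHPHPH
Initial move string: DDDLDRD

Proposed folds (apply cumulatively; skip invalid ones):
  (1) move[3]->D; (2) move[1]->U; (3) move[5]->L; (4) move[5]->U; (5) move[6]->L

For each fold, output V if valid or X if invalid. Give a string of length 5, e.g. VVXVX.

Initial: DDDLDRD -> [(0, 0), (0, -1), (0, -2), (0, -3), (-1, -3), (-1, -4), (0, -4), (0, -5)]
Fold 1: move[3]->D => DDDDDRD VALID
Fold 2: move[1]->U => DUDDDRD INVALID (collision), skipped
Fold 3: move[5]->L => DDDDDLD VALID
Fold 4: move[5]->U => DDDDDUD INVALID (collision), skipped
Fold 5: move[6]->L => DDDDDLL VALID

Answer: VXVXV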